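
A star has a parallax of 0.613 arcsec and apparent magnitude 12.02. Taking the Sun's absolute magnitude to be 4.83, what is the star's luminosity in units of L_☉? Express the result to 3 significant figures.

d = 1/p = 1/0.613″ = 1.631 pc
M = m − 5 log₁₀ d + 5 = 12.02 − 5·0.2125 + 5 = 15.957
M − M_☉ = 15.957 − 4.83 = 11.127
L/L_☉ = 10^(−0.4 × 11.127) = 3.541×10^-5

L/L_☉ ≈ 3.54×10^-5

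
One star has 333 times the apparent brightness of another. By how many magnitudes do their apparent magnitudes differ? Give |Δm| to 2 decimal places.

|Δm| ≈ 6.31

Pogson: Δm = −2.5 log₁₀(ratio) = −2.5 log₁₀(333) = −2.5 × 2.5224 = -6.306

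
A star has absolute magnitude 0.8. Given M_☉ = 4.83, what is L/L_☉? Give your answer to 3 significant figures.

M − M_☉ = 0.8 − 4.83 = -4.030
L/L_☉ = 10^(−0.4 (M − M_☉)) = 10^1.612 = 40.93

L/L_☉ ≈ 40.9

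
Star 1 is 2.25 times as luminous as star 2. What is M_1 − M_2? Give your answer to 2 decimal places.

Pogson: ΔM = −2.5 log₁₀(ratio) = −2.5 log₁₀(2.25) = −2.5 × 0.3522 = -0.880
Star 1 is brighter, so it has the smaller magnitude: the difference is negative.

M_1 − M_2 ≈ -0.88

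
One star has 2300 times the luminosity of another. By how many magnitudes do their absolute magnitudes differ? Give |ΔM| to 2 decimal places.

|ΔM| ≈ 8.40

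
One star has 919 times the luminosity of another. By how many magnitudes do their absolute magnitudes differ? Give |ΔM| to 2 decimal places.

Pogson: ΔM = −2.5 log₁₀(ratio) = −2.5 log₁₀(919) = −2.5 × 2.9633 = -7.408

|ΔM| ≈ 7.41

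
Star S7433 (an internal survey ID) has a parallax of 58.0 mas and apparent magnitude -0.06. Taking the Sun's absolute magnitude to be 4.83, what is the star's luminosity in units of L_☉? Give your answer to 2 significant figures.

L/L_☉ ≈ 270

d = 1/p = 1000/58.0 mas = 17.24 pc
M = m − 5 log₁₀ d + 5 = -0.06 − 5·1.2366 + 5 = -1.243
M − M_☉ = -1.243 − 4.83 = -6.073
L/L_☉ = 10^(−0.4 × -6.073) = 268.6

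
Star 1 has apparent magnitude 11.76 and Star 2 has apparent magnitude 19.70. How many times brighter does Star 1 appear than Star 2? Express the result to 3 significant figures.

1500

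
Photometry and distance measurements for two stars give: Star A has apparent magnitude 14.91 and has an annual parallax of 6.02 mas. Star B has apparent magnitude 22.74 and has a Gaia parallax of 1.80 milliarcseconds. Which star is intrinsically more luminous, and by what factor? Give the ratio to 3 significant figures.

Star A: p = 6.02 mas = 6.02×10^-3″ → d = 1/p = 166.1 pc
Star A: M = m − 5 log₁₀ d + 5 = 14.91 − 5·2.2204 + 5 = 8.808
Star B: p = 1.80 mas = 1.80×10^-3″ → d = 1/p = 555.6 pc
Star B: M = m − 5 log₁₀ d + 5 = 22.74 − 5·2.7447 + 5 = 14.016
ΔM = M_A − M_B = 8.808 − (14.016) = -5.208; smaller M is more luminous → Star A.
L ratio = 10^(0.4 |ΔM|) = 10^2.083 = 121.2

Star A is more luminous, by a factor of 121.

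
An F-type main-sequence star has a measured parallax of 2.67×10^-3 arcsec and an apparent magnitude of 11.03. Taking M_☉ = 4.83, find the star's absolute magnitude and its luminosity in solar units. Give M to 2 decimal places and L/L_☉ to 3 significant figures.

d = 1/p = 1/2.67×10^-3″ = 374.5 pc
M = m − 5 log₁₀ d + 5 = 11.03 − 5·2.5735 + 5 = 3.163
M − M_☉ = 3.163 − 4.83 = -1.667
L/L_☉ = 10^(−0.4 × -1.667) = 4.645

M ≈ 3.16; L/L_☉ ≈ 4.64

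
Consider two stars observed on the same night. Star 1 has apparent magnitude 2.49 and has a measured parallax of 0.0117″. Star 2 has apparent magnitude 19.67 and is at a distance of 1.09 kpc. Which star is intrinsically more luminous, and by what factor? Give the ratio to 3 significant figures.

Star 1 is more luminous, by a factor of 45800.

Star 1: d = 1/p = 1/0.0117″ = 85.47 pc
Star 1: M = m − 5 log₁₀ d + 5 = 2.49 − 5·1.9318 + 5 = -2.169
Star 2: d = 1.09 kpc = 1090 pc
Star 2: M = m − 5 log₁₀ d + 5 = 19.67 − 5·3.0374 + 5 = 9.483
ΔM = M_1 − M_2 = -2.169 − (9.483) = -11.652; smaller M is more luminous → Star 1.
L ratio = 10^(0.4 |ΔM|) = 10^4.661 = 45790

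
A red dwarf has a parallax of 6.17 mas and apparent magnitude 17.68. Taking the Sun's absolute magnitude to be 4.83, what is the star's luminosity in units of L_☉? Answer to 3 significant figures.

d = 1/p = 1000/6.17 mas = 162.1 pc
M = m − 5 log₁₀ d + 5 = 17.68 − 5·2.2097 + 5 = 11.631
M − M_☉ = 11.631 − 4.83 = 6.801
L/L_☉ = 10^(−0.4 × 6.801) = 1.903×10^-3

L/L_☉ ≈ 1.90×10^-3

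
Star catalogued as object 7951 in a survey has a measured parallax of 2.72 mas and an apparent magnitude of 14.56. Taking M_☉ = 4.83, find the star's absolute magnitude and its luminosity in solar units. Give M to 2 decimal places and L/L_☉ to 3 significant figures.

M ≈ 6.73; L/L_☉ ≈ 0.173

d = 1/p = 1000/2.72 mas = 367.6 pc
M = m − 5 log₁₀ d + 5 = 14.56 − 5·2.5654 + 5 = 6.733
M − M_☉ = 6.733 − 4.83 = 1.903
L/L_☉ = 10^(−0.4 × 1.903) = 0.1733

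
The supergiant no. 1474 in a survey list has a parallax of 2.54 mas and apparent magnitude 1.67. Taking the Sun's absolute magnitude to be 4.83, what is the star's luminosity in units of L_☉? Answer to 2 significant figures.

L/L_☉ ≈ 28000

d = 1/p = 1000/2.54 mas = 393.7 pc
M = m − 5 log₁₀ d + 5 = 1.67 − 5·2.5952 + 5 = -6.306
M − M_☉ = -6.306 − 4.83 = -11.136
L/L_☉ = 10^(−0.4 × -11.136) = 28470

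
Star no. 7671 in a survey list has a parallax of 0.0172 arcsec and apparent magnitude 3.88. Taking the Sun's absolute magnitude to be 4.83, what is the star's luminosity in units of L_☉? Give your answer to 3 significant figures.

L/L_☉ ≈ 81.1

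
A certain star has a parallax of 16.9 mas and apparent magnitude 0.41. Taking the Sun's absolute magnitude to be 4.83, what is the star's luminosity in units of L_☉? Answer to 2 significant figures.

L/L_☉ ≈ 2100

d = 1/p = 1000/16.9 mas = 59.17 pc
M = m − 5 log₁₀ d + 5 = 0.41 − 5·1.7721 + 5 = -3.451
M − M_☉ = -3.451 − 4.83 = -8.281
L/L_☉ = 10^(−0.4 × -8.281) = 2052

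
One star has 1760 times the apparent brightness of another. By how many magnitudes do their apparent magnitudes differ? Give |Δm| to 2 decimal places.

|Δm| ≈ 8.11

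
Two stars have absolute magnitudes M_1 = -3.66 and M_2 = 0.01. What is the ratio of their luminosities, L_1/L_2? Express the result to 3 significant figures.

ΔM = M_1 − M_2 = -3.67
L_1/L_2 = 10^(−0.4 ΔM) = 10^1.468 = 29.38

L_1/L_2 ≈ 29.4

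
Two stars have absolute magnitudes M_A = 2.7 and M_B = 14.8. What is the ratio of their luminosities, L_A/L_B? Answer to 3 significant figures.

L_A/L_B ≈ 69200

ΔM = M_A − M_B = -12.1
L_A/L_B = 10^(−0.4 ΔM) = 10^4.840 = 69180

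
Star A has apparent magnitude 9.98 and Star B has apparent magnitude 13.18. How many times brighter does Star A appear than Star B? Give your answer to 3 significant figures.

Δm = 9.98 − (13.18) = -3.20
Flux ratio = 10^(−0.4 Δm) = 10^(−0.4 × -3.20) = 10^1.280 = 19.05

19.1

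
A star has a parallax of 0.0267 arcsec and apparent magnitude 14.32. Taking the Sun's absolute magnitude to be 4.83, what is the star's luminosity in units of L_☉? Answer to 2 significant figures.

L/L_☉ ≈ 2.2×10^-3

d = 1/p = 1/0.0267″ = 37.45 pc
M = m − 5 log₁₀ d + 5 = 14.32 − 5·1.5735 + 5 = 11.453
M − M_☉ = 11.453 − 4.83 = 6.623
L/L_☉ = 10^(−0.4 × 6.623) = 2.244×10^-3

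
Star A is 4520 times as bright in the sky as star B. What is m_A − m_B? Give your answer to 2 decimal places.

m_A − m_B ≈ -9.14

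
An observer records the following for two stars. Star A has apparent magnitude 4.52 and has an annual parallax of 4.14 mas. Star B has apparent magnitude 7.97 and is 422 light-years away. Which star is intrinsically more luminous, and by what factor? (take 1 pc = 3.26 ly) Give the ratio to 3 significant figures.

Star A: p = 4.14 mas = 4.14×10^-3″ → d = 1/p = 241.5 pc
Star A: M = m − 5 log₁₀ d + 5 = 4.52 − 5·2.3830 + 5 = -2.395
Star B: d = 422 ly / 3.26 = 129.4 pc
Star B: M = m − 5 log₁₀ d + 5 = 7.97 − 5·2.1121 + 5 = 2.410
ΔM = M_A − M_B = -2.395 − (2.410) = -4.805; smaller M is more luminous → Star A.
L ratio = 10^(0.4 |ΔM|) = 10^1.922 = 83.52

Star A is more luminous, by a factor of 83.5.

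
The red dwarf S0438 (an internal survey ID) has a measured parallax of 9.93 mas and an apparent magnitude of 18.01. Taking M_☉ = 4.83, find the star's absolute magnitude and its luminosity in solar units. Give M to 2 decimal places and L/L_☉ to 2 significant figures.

d = 1/p = 1000/9.93 mas = 100.7 pc
M = m − 5 log₁₀ d + 5 = 18.01 − 5·2.0031 + 5 = 12.995
M − M_☉ = 12.995 − 4.83 = 8.165
L/L_☉ = 10^(−0.4 × 8.165) = 5.421×10^-4

M ≈ 12.99; L/L_☉ ≈ 5.4×10^-4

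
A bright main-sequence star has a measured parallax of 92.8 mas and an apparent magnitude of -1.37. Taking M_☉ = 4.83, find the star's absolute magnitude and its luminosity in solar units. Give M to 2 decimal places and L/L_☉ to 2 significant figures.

d = 1/p = 1000/92.8 mas = 10.78 pc
M = m − 5 log₁₀ d + 5 = -1.37 − 5·1.0325 + 5 = -1.532
M − M_☉ = -1.532 − 4.83 = -6.362
L/L_☉ = 10^(−0.4 × -6.362) = 350.7

M ≈ -1.53; L/L_☉ ≈ 350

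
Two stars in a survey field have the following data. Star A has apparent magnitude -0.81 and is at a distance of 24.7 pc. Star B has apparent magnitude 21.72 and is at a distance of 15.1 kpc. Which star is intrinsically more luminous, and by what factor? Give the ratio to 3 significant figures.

Star A: M = m − 5 log₁₀ d + 5 = -0.81 − 5·1.3927 + 5 = -2.773
Star B: d = 15.1 kpc = 15100 pc
Star B: M = m − 5 log₁₀ d + 5 = 21.72 − 5·4.1790 + 5 = 5.825
ΔM = M_A − M_B = -2.773 − (5.825) = -8.599; smaller M is more luminous → Star A.
L ratio = 10^(0.4 |ΔM|) = 10^3.439 = 2751

Star A is more luminous, by a factor of 2750.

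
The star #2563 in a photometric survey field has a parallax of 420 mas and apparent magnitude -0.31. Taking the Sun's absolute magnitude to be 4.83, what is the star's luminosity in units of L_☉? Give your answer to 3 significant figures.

L/L_☉ ≈ 6.45

d = 1/p = 1000/420 mas = 2.381 pc
M = m − 5 log₁₀ d + 5 = -0.31 − 5·0.3768 + 5 = 2.806
M − M_☉ = 2.806 − 4.83 = -2.024
L/L_☉ = 10^(−0.4 × -2.024) = 6.449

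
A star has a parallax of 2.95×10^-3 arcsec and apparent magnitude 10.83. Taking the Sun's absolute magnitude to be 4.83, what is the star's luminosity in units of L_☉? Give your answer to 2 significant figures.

d = 1/p = 1/2.95×10^-3″ = 339.0 pc
M = m − 5 log₁₀ d + 5 = 10.83 − 5·2.5302 + 5 = 3.179
M − M_☉ = 3.179 − 4.83 = -1.651
L/L_☉ = 10^(−0.4 × -1.651) = 4.575

L/L_☉ ≈ 4.6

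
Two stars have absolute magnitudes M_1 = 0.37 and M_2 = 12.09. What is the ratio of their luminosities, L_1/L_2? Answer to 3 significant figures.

L_1/L_2 ≈ 48800

ΔM = M_1 − M_2 = -11.72
L_1/L_2 = 10^(−0.4 ΔM) = 10^4.688 = 48750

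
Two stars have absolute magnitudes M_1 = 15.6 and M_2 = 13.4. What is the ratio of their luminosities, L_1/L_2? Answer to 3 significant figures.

ΔM = M_1 − M_2 = 2.2
L_1/L_2 = 10^(−0.4 ΔM) = 10^-0.880 = 0.1318

L_1/L_2 ≈ 0.132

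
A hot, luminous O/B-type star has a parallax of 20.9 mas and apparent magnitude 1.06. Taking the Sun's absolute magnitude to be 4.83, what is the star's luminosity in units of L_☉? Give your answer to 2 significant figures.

d = 1/p = 1000/20.9 mas = 47.85 pc
M = m − 5 log₁₀ d + 5 = 1.06 − 5·1.6799 + 5 = -2.339
M − M_☉ = -2.339 − 4.83 = -7.169
L/L_☉ = 10^(−0.4 × -7.169) = 737.4

L/L_☉ ≈ 740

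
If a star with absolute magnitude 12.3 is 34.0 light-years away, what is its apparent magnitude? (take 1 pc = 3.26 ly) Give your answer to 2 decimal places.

d = 34.0 ly / 3.26 = 10.43 pc
m = M + 5 log₁₀ d − 5 = 12.3 + 5·1.0183 − 5 = 12.391

m ≈ 12.39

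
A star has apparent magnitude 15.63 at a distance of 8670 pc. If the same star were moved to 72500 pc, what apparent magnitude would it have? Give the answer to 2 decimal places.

Flux ∝ 1/d², so Δm = 5 log₁₀(d₂/d₁) = 5 log₁₀(72500/8670) = 4.612
m₂ = m₁ + Δm = 15.63 + (4.612) = 20.242

m ≈ 20.24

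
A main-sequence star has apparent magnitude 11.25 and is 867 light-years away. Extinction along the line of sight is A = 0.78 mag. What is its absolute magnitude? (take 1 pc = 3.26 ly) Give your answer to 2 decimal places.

M ≈ 3.35

d = 867 ly / 3.26 = 266.0 pc
5 log₁₀(d/10 pc) = 5 log₁₀(266.0) − 5 = 7.124
M = m − 5 log₁₀(d/10) − A = 11.25 − 7.124 − 0.78 = 3.346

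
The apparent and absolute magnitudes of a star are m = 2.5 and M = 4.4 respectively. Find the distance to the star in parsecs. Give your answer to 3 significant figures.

d ≈ 4.17 pc

Distance modulus: m − M = 2.5 − (4.4) = -1.900
m − M = 5 log₁₀ d − 5
log₁₀ d = (m − M)/5 + 1 = 0.6200
d = 10^0.6200 = 4.169 pc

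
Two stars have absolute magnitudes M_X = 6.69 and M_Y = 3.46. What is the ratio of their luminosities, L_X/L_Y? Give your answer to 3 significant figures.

L_X/L_Y ≈ 0.0511

ΔM = M_X − M_Y = 3.23
L_X/L_Y = 10^(−0.4 ΔM) = 10^-1.292 = 0.05105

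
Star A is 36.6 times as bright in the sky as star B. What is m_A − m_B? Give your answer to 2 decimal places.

Pogson: Δm = −2.5 log₁₀(ratio) = −2.5 log₁₀(36.6) = −2.5 × 1.5635 = -3.909
Star A is brighter, so it has the smaller magnitude: the difference is negative.

m_A − m_B ≈ -3.91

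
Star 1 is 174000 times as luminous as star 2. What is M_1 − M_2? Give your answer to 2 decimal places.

M_1 − M_2 ≈ -13.10

Pogson: ΔM = −2.5 log₁₀(ratio) = −2.5 log₁₀(174000) = −2.5 × 5.2405 = -13.101
Star 1 is brighter, so it has the smaller magnitude: the difference is negative.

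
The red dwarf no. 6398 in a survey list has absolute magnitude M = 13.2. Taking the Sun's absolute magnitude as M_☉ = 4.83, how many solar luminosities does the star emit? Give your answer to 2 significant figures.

L/L_☉ ≈ 4.5×10^-4

M − M_☉ = 13.2 − 4.83 = 8.370
L/L_☉ = 10^(−0.4 (M − M_☉)) = 10^-3.348 = 4.487×10^-4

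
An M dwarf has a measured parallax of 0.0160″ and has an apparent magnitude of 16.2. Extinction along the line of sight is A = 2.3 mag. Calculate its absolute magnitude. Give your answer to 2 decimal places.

d = 1/p = 1/0.0160″ = 62.50 pc
5 log₁₀(d/10 pc) = 5 log₁₀(62.50) − 5 = 3.979
M = m − 5 log₁₀(d/10) − A = 16.2 − 3.979 − 2.3 = 9.921

M ≈ 9.92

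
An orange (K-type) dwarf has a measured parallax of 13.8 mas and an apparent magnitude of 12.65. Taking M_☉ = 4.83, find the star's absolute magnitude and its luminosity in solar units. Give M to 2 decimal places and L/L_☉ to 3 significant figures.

M ≈ 8.35; L/L_☉ ≈ 0.0391

d = 1/p = 1000/13.8 mas = 72.46 pc
M = m − 5 log₁₀ d + 5 = 12.65 − 5·1.8601 + 5 = 8.349
M − M_☉ = 8.349 − 4.83 = 3.519
L/L_☉ = 10^(−0.4 × 3.519) = 0.03911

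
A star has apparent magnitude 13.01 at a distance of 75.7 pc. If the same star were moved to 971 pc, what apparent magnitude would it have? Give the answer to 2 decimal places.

Flux ∝ 1/d², so Δm = 5 log₁₀(d₂/d₁) = 5 log₁₀(971/75.7) = 5.541
m₂ = m₁ + Δm = 13.01 + (5.541) = 18.551

m ≈ 18.55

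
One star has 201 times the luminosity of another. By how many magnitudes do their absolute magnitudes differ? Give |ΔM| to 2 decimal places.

|ΔM| ≈ 5.76

Pogson: ΔM = −2.5 log₁₀(ratio) = −2.5 log₁₀(201) = −2.5 × 2.3032 = -5.758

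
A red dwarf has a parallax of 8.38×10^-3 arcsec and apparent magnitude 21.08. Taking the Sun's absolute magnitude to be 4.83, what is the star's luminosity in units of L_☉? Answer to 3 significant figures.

L/L_☉ ≈ 4.50×10^-5

d = 1/p = 1/8.38×10^-3″ = 119.3 pc
M = m − 5 log₁₀ d + 5 = 21.08 − 5·2.0768 + 5 = 15.696
M − M_☉ = 15.696 − 4.83 = 10.866
L/L_☉ = 10^(−0.4 × 10.866) = 4.503×10^-5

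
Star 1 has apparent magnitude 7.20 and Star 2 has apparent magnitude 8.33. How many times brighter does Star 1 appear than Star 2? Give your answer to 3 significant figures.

2.83

Magnitude difference = -1.13
Flux ratio = 10^(−0.4 Δm) = 10^(−0.4 × -1.13) = 10^0.452 = 2.831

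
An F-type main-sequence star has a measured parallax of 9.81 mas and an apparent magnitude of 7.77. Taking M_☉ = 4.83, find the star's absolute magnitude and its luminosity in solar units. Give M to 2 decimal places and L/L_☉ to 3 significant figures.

d = 1/p = 1000/9.81 mas = 101.9 pc
M = m − 5 log₁₀ d + 5 = 7.77 − 5·2.0083 + 5 = 2.728
M − M_☉ = 2.728 − 4.83 = -2.102
L/L_☉ = 10^(−0.4 × -2.102) = 6.929

M ≈ 2.73; L/L_☉ ≈ 6.93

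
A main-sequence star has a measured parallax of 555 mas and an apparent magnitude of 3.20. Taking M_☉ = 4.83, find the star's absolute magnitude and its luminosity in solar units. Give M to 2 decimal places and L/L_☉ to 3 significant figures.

M ≈ 6.92; L/L_☉ ≈ 0.146

d = 1/p = 1000/555 mas = 1.802 pc
M = m − 5 log₁₀ d + 5 = 3.20 − 5·0.2557 + 5 = 6.921
M − M_☉ = 6.921 − 4.83 = 2.091
L/L_☉ = 10^(−0.4 × 2.091) = 0.1457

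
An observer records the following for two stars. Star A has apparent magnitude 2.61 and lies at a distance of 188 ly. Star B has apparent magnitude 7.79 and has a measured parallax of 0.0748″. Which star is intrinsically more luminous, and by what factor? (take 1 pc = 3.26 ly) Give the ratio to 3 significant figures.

Star A is more luminous, by a factor of 2200.

Star A: d = 188 ly / 3.26 = 57.67 pc
Star A: M = m − 5 log₁₀ d + 5 = 2.61 − 5·1.7609 + 5 = -1.195
Star B: d = 1/p = 1/0.0748″ = 13.37 pc
Star B: M = m − 5 log₁₀ d + 5 = 7.79 − 5·1.1261 + 5 = 7.160
ΔM = M_A − M_B = -1.195 − (7.160) = -8.354; smaller M is more luminous → Star A.
L ratio = 10^(0.4 |ΔM|) = 10^3.342 = 2196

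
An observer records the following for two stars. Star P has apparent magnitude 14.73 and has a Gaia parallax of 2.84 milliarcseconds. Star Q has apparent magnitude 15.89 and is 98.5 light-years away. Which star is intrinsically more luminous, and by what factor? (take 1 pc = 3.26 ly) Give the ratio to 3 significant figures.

Star P is more luminous, by a factor of 395.

Star P: p = 2.84 mas = 2.84×10^-3″ → d = 1/p = 352.1 pc
Star P: M = m − 5 log₁₀ d + 5 = 14.73 − 5·2.5467 + 5 = 6.997
Star Q: d = 98.5 ly / 3.26 = 30.21 pc
Star Q: M = m − 5 log₁₀ d + 5 = 15.89 − 5·1.4802 + 5 = 13.489
ΔM = M_P − M_Q = 6.997 − (13.489) = -6.492; smaller M is more luminous → Star P.
L ratio = 10^(0.4 |ΔM|) = 10^2.597 = 395.3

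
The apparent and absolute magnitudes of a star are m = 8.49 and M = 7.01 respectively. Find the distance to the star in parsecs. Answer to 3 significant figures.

d ≈ 19.8 pc

Distance modulus: m − M = 8.49 − (7.01) = 1.480
m − M = 5 log₁₀ d − 5
log₁₀ d = (m − M)/5 + 1 = 1.2960
d = 10^1.2960 = 19.77 pc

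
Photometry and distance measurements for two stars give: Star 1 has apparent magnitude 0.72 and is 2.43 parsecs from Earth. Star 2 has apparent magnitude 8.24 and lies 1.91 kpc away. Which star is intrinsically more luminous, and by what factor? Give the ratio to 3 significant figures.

Star 1: M = m − 5 log₁₀ d + 5 = 0.72 − 5·0.3856 + 5 = 3.792
Star 2: d = 1.91 kpc = 1910 pc
Star 2: M = m − 5 log₁₀ d + 5 = 8.24 − 5·3.2810 + 5 = -3.165
ΔM = M_1 − M_2 = 3.792 − (-3.165) = 6.957; smaller M is more luminous → Star 2.
L ratio = 10^(0.4 |ΔM|) = 10^2.783 = 606.5

Star 2 is more luminous, by a factor of 607.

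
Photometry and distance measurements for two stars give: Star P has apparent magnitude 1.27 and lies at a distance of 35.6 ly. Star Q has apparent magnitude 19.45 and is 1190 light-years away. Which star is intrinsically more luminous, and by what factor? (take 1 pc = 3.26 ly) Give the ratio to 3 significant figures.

Star P: d = 35.6 ly / 3.26 = 10.92 pc
Star P: M = m − 5 log₁₀ d + 5 = 1.27 − 5·1.0382 + 5 = 1.079
Star Q: d = 1190 ly / 3.26 = 365.0 pc
Star Q: M = m − 5 log₁₀ d + 5 = 19.45 − 5·2.5623 + 5 = 11.638
ΔM = M_P − M_Q = 1.079 − (11.638) = -10.560; smaller M is more luminous → Star P.
L ratio = 10^(0.4 |ΔM|) = 10^4.224 = 16740

Star P is more luminous, by a factor of 16700.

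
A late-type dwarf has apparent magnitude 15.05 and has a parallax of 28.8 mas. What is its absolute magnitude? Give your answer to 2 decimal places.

p = 28.8 mas = 0.0288″ → d = 1/p = 34.72 pc
5 log₁₀(d/10 pc) = 5 log₁₀(34.72) − 5 = 2.703
M = m − 5 log₁₀(d/10) = 15.05 − 2.703 = 12.347

M ≈ 12.35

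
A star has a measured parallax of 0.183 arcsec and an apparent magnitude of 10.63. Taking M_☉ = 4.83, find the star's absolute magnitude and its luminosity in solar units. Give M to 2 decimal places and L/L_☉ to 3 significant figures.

d = 1/p = 1/0.183″ = 5.464 pc
M = m − 5 log₁₀ d + 5 = 10.63 − 5·0.7375 + 5 = 11.942
M − M_☉ = 11.942 − 4.83 = 7.112
L/L_☉ = 10^(−0.4 × 7.112) = 1.429×10^-3

M ≈ 11.94; L/L_☉ ≈ 1.43×10^-3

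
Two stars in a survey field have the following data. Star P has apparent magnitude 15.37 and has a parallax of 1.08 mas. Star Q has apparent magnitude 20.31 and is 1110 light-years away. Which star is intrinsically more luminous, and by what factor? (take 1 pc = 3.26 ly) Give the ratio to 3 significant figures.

Star P: p = 1.08 mas = 1.08×10^-3″ → d = 1/p = 925.9 pc
Star P: M = m − 5 log₁₀ d + 5 = 15.37 − 5·2.9666 + 5 = 5.537
Star Q: d = 1110 ly / 3.26 = 340.5 pc
Star Q: M = m − 5 log₁₀ d + 5 = 20.31 − 5·2.5321 + 5 = 12.649
ΔM = M_P − M_Q = 5.537 − (12.649) = -7.112; smaller M is more luminous → Star P.
L ratio = 10^(0.4 |ΔM|) = 10^2.845 = 699.7

Star P is more luminous, by a factor of 700.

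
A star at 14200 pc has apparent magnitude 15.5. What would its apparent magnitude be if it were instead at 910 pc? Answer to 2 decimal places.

m ≈ 9.53

Flux ∝ 1/d², so Δm = 5 log₁₀(d₂/d₁) = 5 log₁₀(910/14200) = -5.966
m₂ = m₁ + Δm = 15.5 + (-5.966) = 9.534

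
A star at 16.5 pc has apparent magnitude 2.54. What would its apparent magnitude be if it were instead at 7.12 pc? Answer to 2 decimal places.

m ≈ 0.71

Flux ∝ 1/d², so Δm = 5 log₁₀(d₂/d₁) = 5 log₁₀(7.12/16.5) = -1.825
m₂ = m₁ + Δm = 2.54 + (-1.825) = 0.715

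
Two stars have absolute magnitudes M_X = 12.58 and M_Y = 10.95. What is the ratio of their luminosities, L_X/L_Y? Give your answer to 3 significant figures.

L_X/L_Y ≈ 0.223

ΔM = M_X − M_Y = 1.63
L_X/L_Y = 10^(−0.4 ΔM) = 10^-0.652 = 0.2228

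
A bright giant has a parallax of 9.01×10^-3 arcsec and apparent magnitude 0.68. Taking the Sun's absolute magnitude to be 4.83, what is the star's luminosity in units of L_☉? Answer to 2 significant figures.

d = 1/p = 1/9.01×10^-3″ = 111.0 pc
M = m − 5 log₁₀ d + 5 = 0.68 − 5·2.0453 + 5 = -4.546
M − M_☉ = -4.546 − 4.83 = -9.376
L/L_☉ = 10^(−0.4 × -9.376) = 5631

L/L_☉ ≈ 5600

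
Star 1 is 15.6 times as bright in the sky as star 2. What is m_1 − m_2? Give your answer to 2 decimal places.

m_1 − m_2 ≈ -2.98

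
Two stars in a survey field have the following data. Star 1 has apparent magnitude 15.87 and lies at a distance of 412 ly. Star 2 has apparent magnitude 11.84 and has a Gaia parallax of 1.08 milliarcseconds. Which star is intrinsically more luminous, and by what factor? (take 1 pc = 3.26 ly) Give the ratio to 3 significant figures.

Star 2 is more luminous, by a factor of 2200.

Star 1: d = 412 ly / 3.26 = 126.4 pc
Star 1: M = m − 5 log₁₀ d + 5 = 15.87 − 5·2.1017 + 5 = 10.362
Star 2: p = 1.08 mas = 1.08×10^-3″ → d = 1/p = 925.9 pc
Star 2: M = m − 5 log₁₀ d + 5 = 11.84 − 5·2.9666 + 5 = 2.007
ΔM = M_1 − M_2 = 10.362 − (2.007) = 8.354; smaller M is more luminous → Star 2.
L ratio = 10^(0.4 |ΔM|) = 10^3.342 = 2197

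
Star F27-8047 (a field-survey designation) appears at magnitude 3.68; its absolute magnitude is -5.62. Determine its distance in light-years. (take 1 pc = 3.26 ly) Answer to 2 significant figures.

d ≈ 2400 ly

Distance modulus: m − M = 3.68 − (-5.62) = 9.300
m − M = 5 log₁₀ d − 5
log₁₀ d = (m − M)/5 + 1 = 2.8600
d = 10^2.8600 = 724.4 pc
= 2362 ly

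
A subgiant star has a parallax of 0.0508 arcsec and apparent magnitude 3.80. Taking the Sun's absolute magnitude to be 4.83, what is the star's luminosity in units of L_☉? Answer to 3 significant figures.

L/L_☉ ≈ 10.0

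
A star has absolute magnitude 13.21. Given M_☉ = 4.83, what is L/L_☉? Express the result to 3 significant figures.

M − M_☉ = 13.21 − 4.83 = 8.380
L/L_☉ = 10^(−0.4 (M − M_☉)) = 10^-3.352 = 4.446×10^-4

L/L_☉ ≈ 4.45×10^-4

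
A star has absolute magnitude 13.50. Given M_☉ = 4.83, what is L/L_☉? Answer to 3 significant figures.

L/L_☉ ≈ 3.40×10^-4

M − M_☉ = 13.50 − 4.83 = 8.670
L/L_☉ = 10^(−0.4 (M − M_☉)) = 10^-3.468 = 3.404×10^-4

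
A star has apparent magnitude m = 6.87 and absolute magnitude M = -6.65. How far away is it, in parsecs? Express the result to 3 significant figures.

μ = m − M = 13.520
m − M = 5 log₁₀ d − 5
log₁₀ d = (m − M)/5 + 1 = 3.7040
d = 10^3.7040 = 5058 pc

d ≈ 5060 pc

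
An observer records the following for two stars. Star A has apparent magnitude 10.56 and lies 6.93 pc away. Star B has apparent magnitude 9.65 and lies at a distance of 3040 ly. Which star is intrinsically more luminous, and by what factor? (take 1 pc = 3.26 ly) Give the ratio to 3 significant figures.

Star B is more luminous, by a factor of 41900.

Star A: M = m − 5 log₁₀ d + 5 = 10.56 − 5·0.8407 + 5 = 11.356
Star B: d = 3040 ly / 3.26 = 932.5 pc
Star B: M = m − 5 log₁₀ d + 5 = 9.65 − 5·2.9697 + 5 = -0.198
ΔM = M_A − M_B = 11.356 − (-0.198) = 11.555; smaller M is more luminous → Star B.
L ratio = 10^(0.4 |ΔM|) = 10^4.622 = 41860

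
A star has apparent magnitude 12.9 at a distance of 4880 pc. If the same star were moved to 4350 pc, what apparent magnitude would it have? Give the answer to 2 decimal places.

Flux ∝ 1/d², so Δm = 5 log₁₀(d₂/d₁) = 5 log₁₀(4350/4880) = -0.250
m₂ = m₁ + Δm = 12.9 + (-0.250) = 12.650

m ≈ 12.65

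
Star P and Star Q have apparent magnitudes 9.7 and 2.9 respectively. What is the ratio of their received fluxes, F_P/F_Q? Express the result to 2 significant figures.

F_P/F_Q ≈ 1.9×10^-3

Magnitude difference = 6.8
Flux ratio = 10^(−0.4 Δm) = 10^(−0.4 × 6.8) = 10^-2.720 = 1.905×10^-3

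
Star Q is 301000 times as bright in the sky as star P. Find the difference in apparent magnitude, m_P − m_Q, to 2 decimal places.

Pogson: Δm = −2.5 log₁₀(ratio) = −2.5 log₁₀(301000) = −2.5 × 5.4786 = -13.696
Star Q is brighter so has the smaller magnitude: m_P − m_Q is positive.

m_P − m_Q ≈ 13.70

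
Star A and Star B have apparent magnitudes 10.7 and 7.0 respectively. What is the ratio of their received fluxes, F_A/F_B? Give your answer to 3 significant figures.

F_A/F_B ≈ 0.0331

Magnitude difference = 3.7
Flux ratio = 10^(−0.4 Δm) = 10^(−0.4 × 3.7) = 10^-1.480 = 0.03311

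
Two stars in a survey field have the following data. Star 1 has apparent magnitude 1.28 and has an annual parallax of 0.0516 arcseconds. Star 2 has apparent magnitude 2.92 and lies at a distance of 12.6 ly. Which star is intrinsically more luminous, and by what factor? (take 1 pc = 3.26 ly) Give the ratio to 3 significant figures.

Star 1: d = 1/p = 1/0.0516″ = 19.38 pc
Star 1: M = m − 5 log₁₀ d + 5 = 1.28 − 5·1.2874 + 5 = -0.157
Star 2: d = 12.6 ly / 3.26 = 3.865 pc
Star 2: M = m − 5 log₁₀ d + 5 = 2.92 − 5·0.5872 + 5 = 4.984
ΔM = M_1 − M_2 = -0.157 − (4.984) = -5.141; smaller M is more luminous → Star 1.
L ratio = 10^(0.4 |ΔM|) = 10^2.056 = 113.9

Star 1 is more luminous, by a factor of 114.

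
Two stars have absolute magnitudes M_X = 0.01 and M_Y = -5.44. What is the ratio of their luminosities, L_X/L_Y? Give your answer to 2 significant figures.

ΔM = M_X − M_Y = 5.45
L_X/L_Y = 10^(−0.4 ΔM) = 10^-2.180 = 6.607×10^-3

L_X/L_Y ≈ 6.6×10^-3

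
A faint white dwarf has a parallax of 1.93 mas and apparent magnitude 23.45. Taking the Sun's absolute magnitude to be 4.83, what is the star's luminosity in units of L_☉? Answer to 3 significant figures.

L/L_☉ ≈ 9.57×10^-5

d = 1/p = 1000/1.93 mas = 518.1 pc
M = m − 5 log₁₀ d + 5 = 23.45 − 5·2.7144 + 5 = 14.878
M − M_☉ = 14.878 − 4.83 = 10.048
L/L_☉ = 10^(−0.4 × 10.048) = 9.569×10^-5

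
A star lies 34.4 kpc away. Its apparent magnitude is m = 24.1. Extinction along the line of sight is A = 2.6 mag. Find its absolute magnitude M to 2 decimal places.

M ≈ 3.82

d = 34.4 kpc = 34400 pc
5 log₁₀(d/10 pc) = 5 log₁₀(34400) − 5 = 17.683
M = m − 5 log₁₀(d/10) − A = 24.1 − 17.683 − 2.6 = 3.817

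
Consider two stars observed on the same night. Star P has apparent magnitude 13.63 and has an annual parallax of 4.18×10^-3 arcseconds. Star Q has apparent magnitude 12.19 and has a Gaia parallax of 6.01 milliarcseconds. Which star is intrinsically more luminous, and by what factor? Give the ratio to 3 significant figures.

Star Q is more luminous, by a factor of 1.82.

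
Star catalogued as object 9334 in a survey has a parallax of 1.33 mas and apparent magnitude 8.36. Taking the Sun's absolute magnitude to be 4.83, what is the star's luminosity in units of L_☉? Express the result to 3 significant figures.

L/L_☉ ≈ 219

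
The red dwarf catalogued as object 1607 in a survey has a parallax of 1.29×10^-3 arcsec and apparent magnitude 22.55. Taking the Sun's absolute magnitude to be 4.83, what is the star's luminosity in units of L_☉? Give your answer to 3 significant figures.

L/L_☉ ≈ 4.91×10^-4

d = 1/p = 1/1.29×10^-3″ = 775.2 pc
M = m − 5 log₁₀ d + 5 = 22.55 − 5·2.8894 + 5 = 13.103
M − M_☉ = 13.103 − 4.83 = 8.273
L/L_☉ = 10^(−0.4 × 8.273) = 4.907×10^-4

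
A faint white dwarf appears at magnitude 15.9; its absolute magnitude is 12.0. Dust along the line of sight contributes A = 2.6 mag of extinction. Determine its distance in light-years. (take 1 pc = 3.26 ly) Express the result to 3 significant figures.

m − M = 5 log₁₀(d/10 pc) + A  ⇒  15.9 − (12.0) − 2.6 = 5 log₁₀(d/10)
1.300 = 5 log₁₀(d/10)
log₁₀ d = (m − M − A)/5 + 1 = 1.2600
d = 10^1.2600 = 18.20 pc
= 59.32 ly

d ≈ 59.3 ly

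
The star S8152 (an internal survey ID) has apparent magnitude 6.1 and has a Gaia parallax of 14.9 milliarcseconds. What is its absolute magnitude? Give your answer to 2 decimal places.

M ≈ 1.97

p = 14.9 mas = 0.0149″ → d = 1/p = 67.11 pc
5 log₁₀(d/10 pc) = 5 log₁₀(67.11) − 5 = 4.134
M = m − 5 log₁₀(d/10) = 6.1 − 4.134 = 1.966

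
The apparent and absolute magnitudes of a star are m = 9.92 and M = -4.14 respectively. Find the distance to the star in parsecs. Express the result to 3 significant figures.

d ≈ 6490 pc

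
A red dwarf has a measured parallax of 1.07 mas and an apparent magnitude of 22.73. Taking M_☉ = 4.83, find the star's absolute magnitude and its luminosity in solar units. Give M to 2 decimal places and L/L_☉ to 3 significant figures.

M ≈ 12.88; L/L_☉ ≈ 6.04×10^-4

d = 1/p = 1000/1.07 mas = 934.6 pc
M = m − 5 log₁₀ d + 5 = 22.73 − 5·2.9706 + 5 = 12.877
M − M_☉ = 12.877 − 4.83 = 8.047
L/L_☉ = 10^(−0.4 × 8.047) = 6.043×10^-4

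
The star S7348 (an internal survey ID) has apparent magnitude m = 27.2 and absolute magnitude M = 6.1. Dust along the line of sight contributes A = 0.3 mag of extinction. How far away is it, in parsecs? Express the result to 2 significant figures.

d ≈ 140000 pc

m − M = 5 log₁₀(d/10 pc) + A  ⇒  27.2 − (6.1) − 0.3 = 5 log₁₀(d/10)
20.800 = 5 log₁₀(d/10)
log₁₀ d = (m − M − A)/5 + 1 = 5.1600
d = 10^5.1600 = 144500 pc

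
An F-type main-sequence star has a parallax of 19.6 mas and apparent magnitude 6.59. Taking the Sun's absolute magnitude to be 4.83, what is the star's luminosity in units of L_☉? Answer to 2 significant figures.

d = 1/p = 1000/19.6 mas = 51.02 pc
M = m − 5 log₁₀ d + 5 = 6.59 − 5·1.7077 + 5 = 3.051
M − M_☉ = 3.051 − 4.83 = -1.779
L/L_☉ = 10^(−0.4 × -1.779) = 5.146

L/L_☉ ≈ 5.1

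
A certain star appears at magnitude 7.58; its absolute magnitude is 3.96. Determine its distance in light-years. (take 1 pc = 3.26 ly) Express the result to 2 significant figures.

d ≈ 170 ly

μ = m − M = 3.620
m − M = 5 log₁₀ d − 5
log₁₀ d = (m − M)/5 + 1 = 1.7240
d = 10^1.7240 = 52.97 pc
= 172.7 ly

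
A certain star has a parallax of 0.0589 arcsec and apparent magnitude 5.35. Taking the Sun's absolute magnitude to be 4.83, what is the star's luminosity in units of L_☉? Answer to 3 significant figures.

L/L_☉ ≈ 1.79

d = 1/p = 1/0.0589″ = 16.98 pc
M = m − 5 log₁₀ d + 5 = 5.35 − 5·1.2299 + 5 = 4.201
M − M_☉ = 4.201 − 4.83 = -0.629
L/L_☉ = 10^(−0.4 × -0.629) = 1.786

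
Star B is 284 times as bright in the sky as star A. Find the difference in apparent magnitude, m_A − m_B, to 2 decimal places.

m_A − m_B ≈ 6.13

Pogson: Δm = −2.5 log₁₀(ratio) = −2.5 log₁₀(284) = −2.5 × 2.4533 = -6.133
Star B is brighter so has the smaller magnitude: m_A − m_B is positive.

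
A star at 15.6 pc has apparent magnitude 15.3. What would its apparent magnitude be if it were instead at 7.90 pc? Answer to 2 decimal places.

m ≈ 13.82

Flux ∝ 1/d², so Δm = 5 log₁₀(d₂/d₁) = 5 log₁₀(7.90/15.6) = -1.477
m₂ = m₁ + Δm = 15.3 + (-1.477) = 13.823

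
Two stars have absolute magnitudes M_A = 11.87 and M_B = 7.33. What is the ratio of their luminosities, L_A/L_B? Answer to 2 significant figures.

ΔM = M_A − M_B = 4.54
L_A/L_B = 10^(−0.4 ΔM) = 10^-1.816 = 0.01528

L_A/L_B ≈ 0.015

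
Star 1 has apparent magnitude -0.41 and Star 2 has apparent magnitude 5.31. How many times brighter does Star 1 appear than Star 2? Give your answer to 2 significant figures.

190

Δm = -0.41 − (5.31) = -5.72
Flux ratio = 10^(−0.4 Δm) = 10^(−0.4 × -5.72) = 10^2.288 = 194.1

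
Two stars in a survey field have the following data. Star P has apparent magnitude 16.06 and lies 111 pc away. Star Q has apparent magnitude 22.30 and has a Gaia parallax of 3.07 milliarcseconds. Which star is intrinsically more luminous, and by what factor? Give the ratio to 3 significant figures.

Star P: M = m − 5 log₁₀ d + 5 = 16.06 − 5·2.0453 + 5 = 10.833
Star Q: p = 3.07 mas = 3.07×10^-3″ → d = 1/p = 325.7 pc
Star Q: M = m − 5 log₁₀ d + 5 = 22.30 − 5·2.5129 + 5 = 14.736
ΔM = M_P − M_Q = 10.833 − (14.736) = -3.902; smaller M is more luminous → Star P.
L ratio = 10^(0.4 |ΔM|) = 10^1.561 = 36.39

Star P is more luminous, by a factor of 36.4.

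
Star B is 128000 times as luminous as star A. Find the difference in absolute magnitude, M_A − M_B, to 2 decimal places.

M_A − M_B ≈ 12.77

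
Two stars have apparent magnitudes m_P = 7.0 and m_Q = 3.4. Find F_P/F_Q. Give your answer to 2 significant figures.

Magnitude difference = 3.6
Flux ratio = 10^(−0.4 Δm) = 10^(−0.4 × 3.6) = 10^-1.440 = 0.03631

F_P/F_Q ≈ 0.036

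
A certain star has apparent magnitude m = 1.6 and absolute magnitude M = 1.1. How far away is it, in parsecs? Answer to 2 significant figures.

μ = m − M = 0.500
m − M = 5 log₁₀ d − 5
log₁₀ d = (m − M)/5 + 1 = 1.1000
d = 10^1.1000 = 12.59 pc

d ≈ 13 pc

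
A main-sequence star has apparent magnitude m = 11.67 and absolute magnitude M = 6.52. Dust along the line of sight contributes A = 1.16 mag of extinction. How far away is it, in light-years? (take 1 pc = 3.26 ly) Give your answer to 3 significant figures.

m − M = 5 log₁₀(d/10 pc) + A  ⇒  11.67 − (6.52) − 1.16 = 5 log₁₀(d/10)
3.990 = 5 log₁₀(d/10)
log₁₀ d = (m − M − A)/5 + 1 = 1.7980
d = 10^1.7980 = 62.81 pc
= 204.7 ly

d ≈ 205 ly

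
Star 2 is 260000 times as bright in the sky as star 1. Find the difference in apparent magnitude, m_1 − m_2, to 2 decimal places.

m_1 − m_2 ≈ 13.54

Pogson: Δm = −2.5 log₁₀(ratio) = −2.5 log₁₀(260000) = −2.5 × 5.4150 = -13.537
Star 2 is brighter so has the smaller magnitude: m_1 − m_2 is positive.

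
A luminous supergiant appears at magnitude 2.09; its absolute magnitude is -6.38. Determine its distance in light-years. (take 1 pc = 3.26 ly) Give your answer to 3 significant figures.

Distance modulus: m − M = 2.09 − (-6.38) = 8.470
m − M = 5 log₁₀ d − 5
log₁₀ d = (m − M)/5 + 1 = 2.6940
d = 10^2.6940 = 494.3 pc
= 1611 ly

d ≈ 1610 ly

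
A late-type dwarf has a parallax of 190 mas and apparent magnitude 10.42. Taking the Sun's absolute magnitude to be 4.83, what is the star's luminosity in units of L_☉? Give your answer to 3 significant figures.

d = 1/p = 1000/190 mas = 5.263 pc
M = m − 5 log₁₀ d + 5 = 10.42 − 5·0.7212 + 5 = 11.814
M − M_☉ = 11.814 − 4.83 = 6.984
L/L_☉ = 10^(−0.4 × 6.984) = 1.609×10^-3

L/L_☉ ≈ 1.61×10^-3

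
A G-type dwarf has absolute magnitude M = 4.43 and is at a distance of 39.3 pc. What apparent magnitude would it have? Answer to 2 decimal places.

m ≈ 7.40

m = M + 5 log₁₀ d − 5 = 4.43 + 5·1.5944 − 5 = 7.402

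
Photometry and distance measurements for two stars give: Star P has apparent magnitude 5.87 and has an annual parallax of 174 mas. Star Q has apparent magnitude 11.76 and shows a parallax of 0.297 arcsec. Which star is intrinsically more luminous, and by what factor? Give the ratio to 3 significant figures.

Star P is more luminous, by a factor of 661.

Star P: p = 174 mas = 0.174″ → d = 1/p = 5.747 pc
Star P: M = m − 5 log₁₀ d + 5 = 5.87 − 5·0.7595 + 5 = 7.073
Star Q: d = 1/p = 1/0.297″ = 3.367 pc
Star Q: M = m − 5 log₁₀ d + 5 = 11.76 − 5·0.5272 + 5 = 14.124
ΔM = M_P − M_Q = 7.073 − (14.124) = -7.051; smaller M is more luminous → Star P.
L ratio = 10^(0.4 |ΔM|) = 10^2.820 = 661.3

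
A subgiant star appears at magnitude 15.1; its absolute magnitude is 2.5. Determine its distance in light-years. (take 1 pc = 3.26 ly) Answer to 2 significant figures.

Distance modulus: m − M = 15.1 − (2.5) = 12.600
m − M = 5 log₁₀ d − 5
log₁₀ d = (m − M)/5 + 1 = 3.5200
d = 10^3.5200 = 3311 pc
= 10790 ly

d ≈ 11000 ly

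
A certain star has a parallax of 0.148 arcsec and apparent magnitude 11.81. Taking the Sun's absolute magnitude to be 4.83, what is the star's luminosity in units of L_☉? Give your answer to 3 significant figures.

L/L_☉ ≈ 7.37×10^-4

d = 1/p = 1/0.148″ = 6.757 pc
M = m − 5 log₁₀ d + 5 = 11.81 − 5·0.8297 + 5 = 12.661
M − M_☉ = 12.661 − 4.83 = 7.831
L/L_☉ = 10^(−0.4 × 7.831) = 7.370×10^-4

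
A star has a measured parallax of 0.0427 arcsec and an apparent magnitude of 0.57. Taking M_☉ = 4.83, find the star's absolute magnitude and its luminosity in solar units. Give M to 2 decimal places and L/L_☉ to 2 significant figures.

d = 1/p = 1/0.0427″ = 23.42 pc
M = m − 5 log₁₀ d + 5 = 0.57 − 5·1.3696 + 5 = -1.278
M − M_☉ = -1.278 − 4.83 = -6.108
L/L_☉ = 10^(−0.4 × -6.108) = 277.4

M ≈ -1.28; L/L_☉ ≈ 280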